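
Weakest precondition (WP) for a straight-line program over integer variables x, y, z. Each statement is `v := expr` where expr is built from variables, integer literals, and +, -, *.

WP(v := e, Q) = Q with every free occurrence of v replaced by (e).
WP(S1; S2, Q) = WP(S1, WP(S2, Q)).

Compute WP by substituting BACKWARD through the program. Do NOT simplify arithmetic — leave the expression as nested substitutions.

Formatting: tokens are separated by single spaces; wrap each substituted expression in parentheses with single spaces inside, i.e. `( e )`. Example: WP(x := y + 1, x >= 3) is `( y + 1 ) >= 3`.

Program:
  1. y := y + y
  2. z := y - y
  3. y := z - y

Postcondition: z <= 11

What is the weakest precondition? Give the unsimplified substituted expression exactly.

post: z <= 11
stmt 3: y := z - y  -- replace 0 occurrence(s) of y with (z - y)
  => z <= 11
stmt 2: z := y - y  -- replace 1 occurrence(s) of z with (y - y)
  => ( y - y ) <= 11
stmt 1: y := y + y  -- replace 2 occurrence(s) of y with (y + y)
  => ( ( y + y ) - ( y + y ) ) <= 11

Answer: ( ( y + y ) - ( y + y ) ) <= 11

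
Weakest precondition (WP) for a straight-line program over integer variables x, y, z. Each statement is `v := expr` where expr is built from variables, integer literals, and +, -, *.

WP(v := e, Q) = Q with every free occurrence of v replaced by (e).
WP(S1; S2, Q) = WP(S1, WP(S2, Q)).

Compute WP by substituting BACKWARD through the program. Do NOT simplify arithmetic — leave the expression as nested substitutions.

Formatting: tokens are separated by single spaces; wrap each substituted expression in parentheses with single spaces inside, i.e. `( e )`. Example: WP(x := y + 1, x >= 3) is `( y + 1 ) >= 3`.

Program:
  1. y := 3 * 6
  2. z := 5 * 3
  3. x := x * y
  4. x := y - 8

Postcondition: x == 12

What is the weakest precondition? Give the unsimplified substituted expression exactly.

post: x == 12
stmt 4: x := y - 8  -- replace 1 occurrence(s) of x with (y - 8)
  => ( y - 8 ) == 12
stmt 3: x := x * y  -- replace 0 occurrence(s) of x with (x * y)
  => ( y - 8 ) == 12
stmt 2: z := 5 * 3  -- replace 0 occurrence(s) of z with (5 * 3)
  => ( y - 8 ) == 12
stmt 1: y := 3 * 6  -- replace 1 occurrence(s) of y with (3 * 6)
  => ( ( 3 * 6 ) - 8 ) == 12

Answer: ( ( 3 * 6 ) - 8 ) == 12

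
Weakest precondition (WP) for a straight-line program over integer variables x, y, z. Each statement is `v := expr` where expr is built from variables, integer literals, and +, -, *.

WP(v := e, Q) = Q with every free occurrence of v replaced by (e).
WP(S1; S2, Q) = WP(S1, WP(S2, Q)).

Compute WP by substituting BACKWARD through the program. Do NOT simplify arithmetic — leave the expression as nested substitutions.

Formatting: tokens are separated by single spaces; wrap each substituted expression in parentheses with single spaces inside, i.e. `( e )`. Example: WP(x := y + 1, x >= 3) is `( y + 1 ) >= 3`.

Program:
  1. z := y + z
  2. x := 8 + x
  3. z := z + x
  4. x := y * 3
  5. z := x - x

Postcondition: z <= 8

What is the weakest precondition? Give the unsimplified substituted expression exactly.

post: z <= 8
stmt 5: z := x - x  -- replace 1 occurrence(s) of z with (x - x)
  => ( x - x ) <= 8
stmt 4: x := y * 3  -- replace 2 occurrence(s) of x with (y * 3)
  => ( ( y * 3 ) - ( y * 3 ) ) <= 8
stmt 3: z := z + x  -- replace 0 occurrence(s) of z with (z + x)
  => ( ( y * 3 ) - ( y * 3 ) ) <= 8
stmt 2: x := 8 + x  -- replace 0 occurrence(s) of x with (8 + x)
  => ( ( y * 3 ) - ( y * 3 ) ) <= 8
stmt 1: z := y + z  -- replace 0 occurrence(s) of z with (y + z)
  => ( ( y * 3 ) - ( y * 3 ) ) <= 8

Answer: ( ( y * 3 ) - ( y * 3 ) ) <= 8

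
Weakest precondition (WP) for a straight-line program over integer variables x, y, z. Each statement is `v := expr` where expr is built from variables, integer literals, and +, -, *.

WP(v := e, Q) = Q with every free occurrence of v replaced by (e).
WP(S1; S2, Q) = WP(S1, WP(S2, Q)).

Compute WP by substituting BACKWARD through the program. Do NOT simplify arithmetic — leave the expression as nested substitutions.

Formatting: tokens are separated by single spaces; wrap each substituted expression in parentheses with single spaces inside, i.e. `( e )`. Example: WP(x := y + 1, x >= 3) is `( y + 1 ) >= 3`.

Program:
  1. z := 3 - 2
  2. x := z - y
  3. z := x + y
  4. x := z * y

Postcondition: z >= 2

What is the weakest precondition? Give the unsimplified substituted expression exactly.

post: z >= 2
stmt 4: x := z * y  -- replace 0 occurrence(s) of x with (z * y)
  => z >= 2
stmt 3: z := x + y  -- replace 1 occurrence(s) of z with (x + y)
  => ( x + y ) >= 2
stmt 2: x := z - y  -- replace 1 occurrence(s) of x with (z - y)
  => ( ( z - y ) + y ) >= 2
stmt 1: z := 3 - 2  -- replace 1 occurrence(s) of z with (3 - 2)
  => ( ( ( 3 - 2 ) - y ) + y ) >= 2

Answer: ( ( ( 3 - 2 ) - y ) + y ) >= 2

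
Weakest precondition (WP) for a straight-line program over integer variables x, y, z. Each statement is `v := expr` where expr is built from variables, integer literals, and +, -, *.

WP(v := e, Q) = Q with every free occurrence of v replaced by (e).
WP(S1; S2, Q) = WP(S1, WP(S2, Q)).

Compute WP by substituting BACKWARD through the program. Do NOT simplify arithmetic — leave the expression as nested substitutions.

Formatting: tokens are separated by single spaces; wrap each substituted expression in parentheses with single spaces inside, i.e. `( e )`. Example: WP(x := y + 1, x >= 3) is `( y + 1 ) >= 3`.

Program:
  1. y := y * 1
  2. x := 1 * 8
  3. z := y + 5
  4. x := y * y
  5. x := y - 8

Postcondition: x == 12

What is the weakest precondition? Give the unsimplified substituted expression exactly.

Answer: ( ( y * 1 ) - 8 ) == 12

Derivation:
post: x == 12
stmt 5: x := y - 8  -- replace 1 occurrence(s) of x with (y - 8)
  => ( y - 8 ) == 12
stmt 4: x := y * y  -- replace 0 occurrence(s) of x with (y * y)
  => ( y - 8 ) == 12
stmt 3: z := y + 5  -- replace 0 occurrence(s) of z with (y + 5)
  => ( y - 8 ) == 12
stmt 2: x := 1 * 8  -- replace 0 occurrence(s) of x with (1 * 8)
  => ( y - 8 ) == 12
stmt 1: y := y * 1  -- replace 1 occurrence(s) of y with (y * 1)
  => ( ( y * 1 ) - 8 ) == 12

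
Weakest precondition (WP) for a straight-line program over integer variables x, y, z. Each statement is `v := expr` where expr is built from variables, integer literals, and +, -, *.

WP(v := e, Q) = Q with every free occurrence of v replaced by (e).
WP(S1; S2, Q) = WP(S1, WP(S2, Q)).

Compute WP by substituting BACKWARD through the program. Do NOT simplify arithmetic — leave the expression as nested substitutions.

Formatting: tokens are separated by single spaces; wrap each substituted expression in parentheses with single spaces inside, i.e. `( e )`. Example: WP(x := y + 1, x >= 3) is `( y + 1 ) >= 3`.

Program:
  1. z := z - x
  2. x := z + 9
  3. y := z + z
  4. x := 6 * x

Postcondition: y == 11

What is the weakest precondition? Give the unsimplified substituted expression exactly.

post: y == 11
stmt 4: x := 6 * x  -- replace 0 occurrence(s) of x with (6 * x)
  => y == 11
stmt 3: y := z + z  -- replace 1 occurrence(s) of y with (z + z)
  => ( z + z ) == 11
stmt 2: x := z + 9  -- replace 0 occurrence(s) of x with (z + 9)
  => ( z + z ) == 11
stmt 1: z := z - x  -- replace 2 occurrence(s) of z with (z - x)
  => ( ( z - x ) + ( z - x ) ) == 11

Answer: ( ( z - x ) + ( z - x ) ) == 11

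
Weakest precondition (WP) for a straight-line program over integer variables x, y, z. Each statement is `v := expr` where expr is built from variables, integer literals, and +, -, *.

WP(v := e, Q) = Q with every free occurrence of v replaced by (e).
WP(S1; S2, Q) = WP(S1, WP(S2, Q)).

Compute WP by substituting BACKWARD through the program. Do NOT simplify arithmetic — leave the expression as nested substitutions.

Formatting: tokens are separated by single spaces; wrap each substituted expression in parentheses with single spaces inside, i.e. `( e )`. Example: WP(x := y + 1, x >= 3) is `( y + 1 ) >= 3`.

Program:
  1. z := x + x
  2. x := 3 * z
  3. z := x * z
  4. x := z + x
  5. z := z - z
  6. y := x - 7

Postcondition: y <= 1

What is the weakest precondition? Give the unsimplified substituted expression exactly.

post: y <= 1
stmt 6: y := x - 7  -- replace 1 occurrence(s) of y with (x - 7)
  => ( x - 7 ) <= 1
stmt 5: z := z - z  -- replace 0 occurrence(s) of z with (z - z)
  => ( x - 7 ) <= 1
stmt 4: x := z + x  -- replace 1 occurrence(s) of x with (z + x)
  => ( ( z + x ) - 7 ) <= 1
stmt 3: z := x * z  -- replace 1 occurrence(s) of z with (x * z)
  => ( ( ( x * z ) + x ) - 7 ) <= 1
stmt 2: x := 3 * z  -- replace 2 occurrence(s) of x with (3 * z)
  => ( ( ( ( 3 * z ) * z ) + ( 3 * z ) ) - 7 ) <= 1
stmt 1: z := x + x  -- replace 3 occurrence(s) of z with (x + x)
  => ( ( ( ( 3 * ( x + x ) ) * ( x + x ) ) + ( 3 * ( x + x ) ) ) - 7 ) <= 1

Answer: ( ( ( ( 3 * ( x + x ) ) * ( x + x ) ) + ( 3 * ( x + x ) ) ) - 7 ) <= 1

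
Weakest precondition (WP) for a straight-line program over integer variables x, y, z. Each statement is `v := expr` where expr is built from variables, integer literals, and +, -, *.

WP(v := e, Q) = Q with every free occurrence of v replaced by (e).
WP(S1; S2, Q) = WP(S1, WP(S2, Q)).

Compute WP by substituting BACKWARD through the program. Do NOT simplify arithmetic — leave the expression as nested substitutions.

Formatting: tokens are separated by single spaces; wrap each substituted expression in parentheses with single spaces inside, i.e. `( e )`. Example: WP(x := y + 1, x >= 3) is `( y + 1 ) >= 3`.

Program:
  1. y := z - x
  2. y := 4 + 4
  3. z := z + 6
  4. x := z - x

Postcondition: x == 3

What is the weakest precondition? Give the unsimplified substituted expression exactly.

post: x == 3
stmt 4: x := z - x  -- replace 1 occurrence(s) of x with (z - x)
  => ( z - x ) == 3
stmt 3: z := z + 6  -- replace 1 occurrence(s) of z with (z + 6)
  => ( ( z + 6 ) - x ) == 3
stmt 2: y := 4 + 4  -- replace 0 occurrence(s) of y with (4 + 4)
  => ( ( z + 6 ) - x ) == 3
stmt 1: y := z - x  -- replace 0 occurrence(s) of y with (z - x)
  => ( ( z + 6 ) - x ) == 3

Answer: ( ( z + 6 ) - x ) == 3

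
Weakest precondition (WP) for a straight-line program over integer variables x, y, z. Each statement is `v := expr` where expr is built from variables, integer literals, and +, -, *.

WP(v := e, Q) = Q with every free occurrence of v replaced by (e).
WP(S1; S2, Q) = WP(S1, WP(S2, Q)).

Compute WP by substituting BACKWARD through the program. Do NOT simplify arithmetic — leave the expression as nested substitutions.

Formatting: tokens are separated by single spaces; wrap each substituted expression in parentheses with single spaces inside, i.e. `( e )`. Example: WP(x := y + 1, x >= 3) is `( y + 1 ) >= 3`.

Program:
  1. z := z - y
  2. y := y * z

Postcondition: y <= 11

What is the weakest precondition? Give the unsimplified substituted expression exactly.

Answer: ( y * ( z - y ) ) <= 11

Derivation:
post: y <= 11
stmt 2: y := y * z  -- replace 1 occurrence(s) of y with (y * z)
  => ( y * z ) <= 11
stmt 1: z := z - y  -- replace 1 occurrence(s) of z with (z - y)
  => ( y * ( z - y ) ) <= 11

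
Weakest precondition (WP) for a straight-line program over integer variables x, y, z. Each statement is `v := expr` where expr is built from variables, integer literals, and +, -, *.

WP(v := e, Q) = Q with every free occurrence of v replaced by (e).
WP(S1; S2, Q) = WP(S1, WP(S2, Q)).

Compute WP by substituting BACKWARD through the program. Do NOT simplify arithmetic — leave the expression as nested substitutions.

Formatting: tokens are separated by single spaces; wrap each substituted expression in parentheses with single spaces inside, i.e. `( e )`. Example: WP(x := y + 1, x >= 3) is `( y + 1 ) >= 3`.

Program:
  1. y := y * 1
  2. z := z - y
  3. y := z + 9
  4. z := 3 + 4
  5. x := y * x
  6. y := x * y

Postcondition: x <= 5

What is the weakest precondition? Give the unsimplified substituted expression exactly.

Answer: ( ( ( z - ( y * 1 ) ) + 9 ) * x ) <= 5

Derivation:
post: x <= 5
stmt 6: y := x * y  -- replace 0 occurrence(s) of y with (x * y)
  => x <= 5
stmt 5: x := y * x  -- replace 1 occurrence(s) of x with (y * x)
  => ( y * x ) <= 5
stmt 4: z := 3 + 4  -- replace 0 occurrence(s) of z with (3 + 4)
  => ( y * x ) <= 5
stmt 3: y := z + 9  -- replace 1 occurrence(s) of y with (z + 9)
  => ( ( z + 9 ) * x ) <= 5
stmt 2: z := z - y  -- replace 1 occurrence(s) of z with (z - y)
  => ( ( ( z - y ) + 9 ) * x ) <= 5
stmt 1: y := y * 1  -- replace 1 occurrence(s) of y with (y * 1)
  => ( ( ( z - ( y * 1 ) ) + 9 ) * x ) <= 5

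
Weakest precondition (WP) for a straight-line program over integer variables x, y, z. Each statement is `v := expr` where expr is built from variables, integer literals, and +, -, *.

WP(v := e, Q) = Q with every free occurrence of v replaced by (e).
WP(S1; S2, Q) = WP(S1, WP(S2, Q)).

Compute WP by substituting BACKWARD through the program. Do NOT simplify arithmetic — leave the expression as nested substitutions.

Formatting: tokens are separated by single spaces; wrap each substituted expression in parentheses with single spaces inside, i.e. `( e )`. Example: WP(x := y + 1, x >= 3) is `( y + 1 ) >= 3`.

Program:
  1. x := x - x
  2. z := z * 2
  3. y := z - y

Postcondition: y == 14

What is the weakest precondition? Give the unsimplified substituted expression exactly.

Answer: ( ( z * 2 ) - y ) == 14

Derivation:
post: y == 14
stmt 3: y := z - y  -- replace 1 occurrence(s) of y with (z - y)
  => ( z - y ) == 14
stmt 2: z := z * 2  -- replace 1 occurrence(s) of z with (z * 2)
  => ( ( z * 2 ) - y ) == 14
stmt 1: x := x - x  -- replace 0 occurrence(s) of x with (x - x)
  => ( ( z * 2 ) - y ) == 14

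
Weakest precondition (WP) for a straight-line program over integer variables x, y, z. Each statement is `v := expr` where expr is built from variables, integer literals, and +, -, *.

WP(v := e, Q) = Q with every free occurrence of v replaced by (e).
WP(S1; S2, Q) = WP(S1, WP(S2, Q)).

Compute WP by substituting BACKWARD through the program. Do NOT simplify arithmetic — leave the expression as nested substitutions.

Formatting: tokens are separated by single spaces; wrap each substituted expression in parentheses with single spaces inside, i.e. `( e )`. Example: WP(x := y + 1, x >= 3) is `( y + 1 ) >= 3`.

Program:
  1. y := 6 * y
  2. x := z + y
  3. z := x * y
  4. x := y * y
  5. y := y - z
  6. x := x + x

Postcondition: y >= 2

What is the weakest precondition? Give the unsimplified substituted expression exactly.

post: y >= 2
stmt 6: x := x + x  -- replace 0 occurrence(s) of x with (x + x)
  => y >= 2
stmt 5: y := y - z  -- replace 1 occurrence(s) of y with (y - z)
  => ( y - z ) >= 2
stmt 4: x := y * y  -- replace 0 occurrence(s) of x with (y * y)
  => ( y - z ) >= 2
stmt 3: z := x * y  -- replace 1 occurrence(s) of z with (x * y)
  => ( y - ( x * y ) ) >= 2
stmt 2: x := z + y  -- replace 1 occurrence(s) of x with (z + y)
  => ( y - ( ( z + y ) * y ) ) >= 2
stmt 1: y := 6 * y  -- replace 3 occurrence(s) of y with (6 * y)
  => ( ( 6 * y ) - ( ( z + ( 6 * y ) ) * ( 6 * y ) ) ) >= 2

Answer: ( ( 6 * y ) - ( ( z + ( 6 * y ) ) * ( 6 * y ) ) ) >= 2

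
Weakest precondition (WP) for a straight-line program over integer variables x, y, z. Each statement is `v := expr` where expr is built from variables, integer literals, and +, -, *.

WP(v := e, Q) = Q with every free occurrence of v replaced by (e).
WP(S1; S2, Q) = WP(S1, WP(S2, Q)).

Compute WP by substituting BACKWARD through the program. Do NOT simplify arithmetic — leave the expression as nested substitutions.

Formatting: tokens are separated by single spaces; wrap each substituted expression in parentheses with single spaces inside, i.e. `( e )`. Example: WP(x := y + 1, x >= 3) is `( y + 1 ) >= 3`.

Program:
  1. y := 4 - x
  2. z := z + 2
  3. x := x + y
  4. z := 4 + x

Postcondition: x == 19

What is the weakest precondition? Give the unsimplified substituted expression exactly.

post: x == 19
stmt 4: z := 4 + x  -- replace 0 occurrence(s) of z with (4 + x)
  => x == 19
stmt 3: x := x + y  -- replace 1 occurrence(s) of x with (x + y)
  => ( x + y ) == 19
stmt 2: z := z + 2  -- replace 0 occurrence(s) of z with (z + 2)
  => ( x + y ) == 19
stmt 1: y := 4 - x  -- replace 1 occurrence(s) of y with (4 - x)
  => ( x + ( 4 - x ) ) == 19

Answer: ( x + ( 4 - x ) ) == 19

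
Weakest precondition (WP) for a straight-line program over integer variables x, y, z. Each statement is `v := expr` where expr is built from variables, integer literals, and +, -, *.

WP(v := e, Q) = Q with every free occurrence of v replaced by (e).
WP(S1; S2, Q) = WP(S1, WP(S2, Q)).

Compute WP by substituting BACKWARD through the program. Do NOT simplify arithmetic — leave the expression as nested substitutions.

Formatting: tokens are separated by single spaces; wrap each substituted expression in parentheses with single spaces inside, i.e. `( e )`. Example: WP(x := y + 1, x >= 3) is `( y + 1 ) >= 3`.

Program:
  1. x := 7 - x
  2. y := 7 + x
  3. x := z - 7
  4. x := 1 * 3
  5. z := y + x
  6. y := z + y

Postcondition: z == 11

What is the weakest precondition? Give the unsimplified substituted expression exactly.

Answer: ( ( 7 + ( 7 - x ) ) + ( 1 * 3 ) ) == 11

Derivation:
post: z == 11
stmt 6: y := z + y  -- replace 0 occurrence(s) of y with (z + y)
  => z == 11
stmt 5: z := y + x  -- replace 1 occurrence(s) of z with (y + x)
  => ( y + x ) == 11
stmt 4: x := 1 * 3  -- replace 1 occurrence(s) of x with (1 * 3)
  => ( y + ( 1 * 3 ) ) == 11
stmt 3: x := z - 7  -- replace 0 occurrence(s) of x with (z - 7)
  => ( y + ( 1 * 3 ) ) == 11
stmt 2: y := 7 + x  -- replace 1 occurrence(s) of y with (7 + x)
  => ( ( 7 + x ) + ( 1 * 3 ) ) == 11
stmt 1: x := 7 - x  -- replace 1 occurrence(s) of x with (7 - x)
  => ( ( 7 + ( 7 - x ) ) + ( 1 * 3 ) ) == 11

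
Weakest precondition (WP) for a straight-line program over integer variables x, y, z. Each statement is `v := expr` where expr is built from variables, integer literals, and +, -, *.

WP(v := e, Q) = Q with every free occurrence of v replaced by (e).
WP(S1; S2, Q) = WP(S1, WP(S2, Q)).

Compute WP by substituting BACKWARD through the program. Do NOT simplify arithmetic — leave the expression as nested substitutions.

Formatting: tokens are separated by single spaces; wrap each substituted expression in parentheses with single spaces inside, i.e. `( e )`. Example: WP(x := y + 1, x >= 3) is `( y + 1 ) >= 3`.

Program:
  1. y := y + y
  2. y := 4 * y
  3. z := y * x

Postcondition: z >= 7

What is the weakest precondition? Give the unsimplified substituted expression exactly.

post: z >= 7
stmt 3: z := y * x  -- replace 1 occurrence(s) of z with (y * x)
  => ( y * x ) >= 7
stmt 2: y := 4 * y  -- replace 1 occurrence(s) of y with (4 * y)
  => ( ( 4 * y ) * x ) >= 7
stmt 1: y := y + y  -- replace 1 occurrence(s) of y with (y + y)
  => ( ( 4 * ( y + y ) ) * x ) >= 7

Answer: ( ( 4 * ( y + y ) ) * x ) >= 7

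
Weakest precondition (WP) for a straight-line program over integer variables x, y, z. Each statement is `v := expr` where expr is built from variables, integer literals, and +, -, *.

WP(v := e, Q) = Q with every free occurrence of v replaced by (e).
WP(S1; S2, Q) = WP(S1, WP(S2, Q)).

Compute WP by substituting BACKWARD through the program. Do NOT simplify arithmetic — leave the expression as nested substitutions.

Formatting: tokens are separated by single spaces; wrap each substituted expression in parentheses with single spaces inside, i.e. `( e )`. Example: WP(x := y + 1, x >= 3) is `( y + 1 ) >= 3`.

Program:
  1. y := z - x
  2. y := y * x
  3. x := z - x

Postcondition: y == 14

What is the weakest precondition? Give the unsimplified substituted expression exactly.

post: y == 14
stmt 3: x := z - x  -- replace 0 occurrence(s) of x with (z - x)
  => y == 14
stmt 2: y := y * x  -- replace 1 occurrence(s) of y with (y * x)
  => ( y * x ) == 14
stmt 1: y := z - x  -- replace 1 occurrence(s) of y with (z - x)
  => ( ( z - x ) * x ) == 14

Answer: ( ( z - x ) * x ) == 14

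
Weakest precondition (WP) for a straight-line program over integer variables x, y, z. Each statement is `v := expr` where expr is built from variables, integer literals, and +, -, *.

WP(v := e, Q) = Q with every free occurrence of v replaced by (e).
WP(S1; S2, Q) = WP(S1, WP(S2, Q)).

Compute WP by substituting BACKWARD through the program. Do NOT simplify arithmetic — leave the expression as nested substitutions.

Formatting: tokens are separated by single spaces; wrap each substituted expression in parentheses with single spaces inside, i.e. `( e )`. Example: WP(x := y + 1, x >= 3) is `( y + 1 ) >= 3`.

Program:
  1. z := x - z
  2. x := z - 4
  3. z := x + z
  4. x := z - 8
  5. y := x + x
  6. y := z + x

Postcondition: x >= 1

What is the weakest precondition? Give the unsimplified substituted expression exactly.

Answer: ( ( ( ( x - z ) - 4 ) + ( x - z ) ) - 8 ) >= 1

Derivation:
post: x >= 1
stmt 6: y := z + x  -- replace 0 occurrence(s) of y with (z + x)
  => x >= 1
stmt 5: y := x + x  -- replace 0 occurrence(s) of y with (x + x)
  => x >= 1
stmt 4: x := z - 8  -- replace 1 occurrence(s) of x with (z - 8)
  => ( z - 8 ) >= 1
stmt 3: z := x + z  -- replace 1 occurrence(s) of z with (x + z)
  => ( ( x + z ) - 8 ) >= 1
stmt 2: x := z - 4  -- replace 1 occurrence(s) of x with (z - 4)
  => ( ( ( z - 4 ) + z ) - 8 ) >= 1
stmt 1: z := x - z  -- replace 2 occurrence(s) of z with (x - z)
  => ( ( ( ( x - z ) - 4 ) + ( x - z ) ) - 8 ) >= 1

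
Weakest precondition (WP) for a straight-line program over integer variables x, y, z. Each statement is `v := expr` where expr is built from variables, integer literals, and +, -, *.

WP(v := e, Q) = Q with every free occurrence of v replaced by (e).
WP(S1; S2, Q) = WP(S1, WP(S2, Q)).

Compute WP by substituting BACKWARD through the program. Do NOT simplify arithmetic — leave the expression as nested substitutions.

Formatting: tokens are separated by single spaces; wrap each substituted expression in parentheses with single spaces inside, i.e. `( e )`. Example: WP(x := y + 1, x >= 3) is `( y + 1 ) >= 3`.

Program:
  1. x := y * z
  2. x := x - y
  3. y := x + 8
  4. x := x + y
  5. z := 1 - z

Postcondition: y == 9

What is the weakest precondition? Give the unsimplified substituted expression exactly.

post: y == 9
stmt 5: z := 1 - z  -- replace 0 occurrence(s) of z with (1 - z)
  => y == 9
stmt 4: x := x + y  -- replace 0 occurrence(s) of x with (x + y)
  => y == 9
stmt 3: y := x + 8  -- replace 1 occurrence(s) of y with (x + 8)
  => ( x + 8 ) == 9
stmt 2: x := x - y  -- replace 1 occurrence(s) of x with (x - y)
  => ( ( x - y ) + 8 ) == 9
stmt 1: x := y * z  -- replace 1 occurrence(s) of x with (y * z)
  => ( ( ( y * z ) - y ) + 8 ) == 9

Answer: ( ( ( y * z ) - y ) + 8 ) == 9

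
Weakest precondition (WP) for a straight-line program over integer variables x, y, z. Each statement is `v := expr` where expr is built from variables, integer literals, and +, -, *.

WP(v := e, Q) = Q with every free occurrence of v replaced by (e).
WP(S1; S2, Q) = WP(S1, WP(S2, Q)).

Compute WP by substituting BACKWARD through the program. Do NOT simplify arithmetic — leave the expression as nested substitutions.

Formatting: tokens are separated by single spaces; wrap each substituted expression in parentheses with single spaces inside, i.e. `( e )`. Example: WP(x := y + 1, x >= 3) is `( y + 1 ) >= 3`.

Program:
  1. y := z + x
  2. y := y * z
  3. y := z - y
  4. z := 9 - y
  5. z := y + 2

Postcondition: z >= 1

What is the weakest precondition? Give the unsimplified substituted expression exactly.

post: z >= 1
stmt 5: z := y + 2  -- replace 1 occurrence(s) of z with (y + 2)
  => ( y + 2 ) >= 1
stmt 4: z := 9 - y  -- replace 0 occurrence(s) of z with (9 - y)
  => ( y + 2 ) >= 1
stmt 3: y := z - y  -- replace 1 occurrence(s) of y with (z - y)
  => ( ( z - y ) + 2 ) >= 1
stmt 2: y := y * z  -- replace 1 occurrence(s) of y with (y * z)
  => ( ( z - ( y * z ) ) + 2 ) >= 1
stmt 1: y := z + x  -- replace 1 occurrence(s) of y with (z + x)
  => ( ( z - ( ( z + x ) * z ) ) + 2 ) >= 1

Answer: ( ( z - ( ( z + x ) * z ) ) + 2 ) >= 1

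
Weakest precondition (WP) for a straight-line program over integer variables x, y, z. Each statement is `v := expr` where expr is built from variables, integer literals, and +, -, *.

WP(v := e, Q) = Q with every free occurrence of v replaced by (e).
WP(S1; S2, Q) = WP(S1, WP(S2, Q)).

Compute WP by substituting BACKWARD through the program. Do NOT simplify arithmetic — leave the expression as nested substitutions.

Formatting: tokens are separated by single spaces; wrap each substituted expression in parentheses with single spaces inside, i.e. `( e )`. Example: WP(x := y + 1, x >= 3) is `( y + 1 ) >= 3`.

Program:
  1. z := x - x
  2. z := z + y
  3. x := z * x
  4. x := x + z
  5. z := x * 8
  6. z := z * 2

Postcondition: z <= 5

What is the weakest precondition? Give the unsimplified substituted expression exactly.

post: z <= 5
stmt 6: z := z * 2  -- replace 1 occurrence(s) of z with (z * 2)
  => ( z * 2 ) <= 5
stmt 5: z := x * 8  -- replace 1 occurrence(s) of z with (x * 8)
  => ( ( x * 8 ) * 2 ) <= 5
stmt 4: x := x + z  -- replace 1 occurrence(s) of x with (x + z)
  => ( ( ( x + z ) * 8 ) * 2 ) <= 5
stmt 3: x := z * x  -- replace 1 occurrence(s) of x with (z * x)
  => ( ( ( ( z * x ) + z ) * 8 ) * 2 ) <= 5
stmt 2: z := z + y  -- replace 2 occurrence(s) of z with (z + y)
  => ( ( ( ( ( z + y ) * x ) + ( z + y ) ) * 8 ) * 2 ) <= 5
stmt 1: z := x - x  -- replace 2 occurrence(s) of z with (x - x)
  => ( ( ( ( ( ( x - x ) + y ) * x ) + ( ( x - x ) + y ) ) * 8 ) * 2 ) <= 5

Answer: ( ( ( ( ( ( x - x ) + y ) * x ) + ( ( x - x ) + y ) ) * 8 ) * 2 ) <= 5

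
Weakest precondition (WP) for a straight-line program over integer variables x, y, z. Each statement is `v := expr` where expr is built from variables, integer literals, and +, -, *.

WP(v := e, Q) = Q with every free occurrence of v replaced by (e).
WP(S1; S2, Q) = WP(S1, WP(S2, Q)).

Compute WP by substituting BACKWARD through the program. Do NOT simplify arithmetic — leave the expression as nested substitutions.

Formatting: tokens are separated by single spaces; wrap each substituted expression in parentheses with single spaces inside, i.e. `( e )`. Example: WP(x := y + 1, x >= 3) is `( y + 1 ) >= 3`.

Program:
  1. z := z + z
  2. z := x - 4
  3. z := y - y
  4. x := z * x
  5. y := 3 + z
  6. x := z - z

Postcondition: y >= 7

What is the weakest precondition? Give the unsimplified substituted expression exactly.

Answer: ( 3 + ( y - y ) ) >= 7

Derivation:
post: y >= 7
stmt 6: x := z - z  -- replace 0 occurrence(s) of x with (z - z)
  => y >= 7
stmt 5: y := 3 + z  -- replace 1 occurrence(s) of y with (3 + z)
  => ( 3 + z ) >= 7
stmt 4: x := z * x  -- replace 0 occurrence(s) of x with (z * x)
  => ( 3 + z ) >= 7
stmt 3: z := y - y  -- replace 1 occurrence(s) of z with (y - y)
  => ( 3 + ( y - y ) ) >= 7
stmt 2: z := x - 4  -- replace 0 occurrence(s) of z with (x - 4)
  => ( 3 + ( y - y ) ) >= 7
stmt 1: z := z + z  -- replace 0 occurrence(s) of z with (z + z)
  => ( 3 + ( y - y ) ) >= 7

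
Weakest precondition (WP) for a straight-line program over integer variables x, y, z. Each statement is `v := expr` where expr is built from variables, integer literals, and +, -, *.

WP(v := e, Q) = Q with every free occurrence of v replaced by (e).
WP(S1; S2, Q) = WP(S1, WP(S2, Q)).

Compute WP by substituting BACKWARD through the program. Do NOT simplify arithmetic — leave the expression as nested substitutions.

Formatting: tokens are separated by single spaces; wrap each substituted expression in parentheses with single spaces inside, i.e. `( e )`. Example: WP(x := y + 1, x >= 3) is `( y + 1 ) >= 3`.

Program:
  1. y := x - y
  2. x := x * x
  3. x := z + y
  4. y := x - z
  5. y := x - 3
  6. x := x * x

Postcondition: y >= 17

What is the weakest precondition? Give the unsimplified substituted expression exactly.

Answer: ( ( z + ( x - y ) ) - 3 ) >= 17

Derivation:
post: y >= 17
stmt 6: x := x * x  -- replace 0 occurrence(s) of x with (x * x)
  => y >= 17
stmt 5: y := x - 3  -- replace 1 occurrence(s) of y with (x - 3)
  => ( x - 3 ) >= 17
stmt 4: y := x - z  -- replace 0 occurrence(s) of y with (x - z)
  => ( x - 3 ) >= 17
stmt 3: x := z + y  -- replace 1 occurrence(s) of x with (z + y)
  => ( ( z + y ) - 3 ) >= 17
stmt 2: x := x * x  -- replace 0 occurrence(s) of x with (x * x)
  => ( ( z + y ) - 3 ) >= 17
stmt 1: y := x - y  -- replace 1 occurrence(s) of y with (x - y)
  => ( ( z + ( x - y ) ) - 3 ) >= 17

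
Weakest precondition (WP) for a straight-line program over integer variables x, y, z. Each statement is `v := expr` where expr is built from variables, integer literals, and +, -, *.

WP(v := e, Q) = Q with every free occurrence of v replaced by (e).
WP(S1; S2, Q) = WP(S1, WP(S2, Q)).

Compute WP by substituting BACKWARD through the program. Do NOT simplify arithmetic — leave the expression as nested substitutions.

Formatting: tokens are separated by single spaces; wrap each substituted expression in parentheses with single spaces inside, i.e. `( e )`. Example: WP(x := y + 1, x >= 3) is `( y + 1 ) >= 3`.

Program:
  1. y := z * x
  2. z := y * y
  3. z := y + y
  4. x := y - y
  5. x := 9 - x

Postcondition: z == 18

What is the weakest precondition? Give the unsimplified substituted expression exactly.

post: z == 18
stmt 5: x := 9 - x  -- replace 0 occurrence(s) of x with (9 - x)
  => z == 18
stmt 4: x := y - y  -- replace 0 occurrence(s) of x with (y - y)
  => z == 18
stmt 3: z := y + y  -- replace 1 occurrence(s) of z with (y + y)
  => ( y + y ) == 18
stmt 2: z := y * y  -- replace 0 occurrence(s) of z with (y * y)
  => ( y + y ) == 18
stmt 1: y := z * x  -- replace 2 occurrence(s) of y with (z * x)
  => ( ( z * x ) + ( z * x ) ) == 18

Answer: ( ( z * x ) + ( z * x ) ) == 18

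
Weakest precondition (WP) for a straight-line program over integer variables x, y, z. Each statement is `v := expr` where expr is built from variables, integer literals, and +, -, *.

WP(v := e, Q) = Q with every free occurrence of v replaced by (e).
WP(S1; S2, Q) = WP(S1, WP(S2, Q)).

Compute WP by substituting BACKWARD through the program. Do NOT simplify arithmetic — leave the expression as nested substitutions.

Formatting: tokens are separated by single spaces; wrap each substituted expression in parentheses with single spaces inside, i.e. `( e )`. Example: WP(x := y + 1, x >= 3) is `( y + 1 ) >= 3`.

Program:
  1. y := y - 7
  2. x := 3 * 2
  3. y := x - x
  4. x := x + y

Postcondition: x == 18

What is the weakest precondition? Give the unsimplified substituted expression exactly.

post: x == 18
stmt 4: x := x + y  -- replace 1 occurrence(s) of x with (x + y)
  => ( x + y ) == 18
stmt 3: y := x - x  -- replace 1 occurrence(s) of y with (x - x)
  => ( x + ( x - x ) ) == 18
stmt 2: x := 3 * 2  -- replace 3 occurrence(s) of x with (3 * 2)
  => ( ( 3 * 2 ) + ( ( 3 * 2 ) - ( 3 * 2 ) ) ) == 18
stmt 1: y := y - 7  -- replace 0 occurrence(s) of y with (y - 7)
  => ( ( 3 * 2 ) + ( ( 3 * 2 ) - ( 3 * 2 ) ) ) == 18

Answer: ( ( 3 * 2 ) + ( ( 3 * 2 ) - ( 3 * 2 ) ) ) == 18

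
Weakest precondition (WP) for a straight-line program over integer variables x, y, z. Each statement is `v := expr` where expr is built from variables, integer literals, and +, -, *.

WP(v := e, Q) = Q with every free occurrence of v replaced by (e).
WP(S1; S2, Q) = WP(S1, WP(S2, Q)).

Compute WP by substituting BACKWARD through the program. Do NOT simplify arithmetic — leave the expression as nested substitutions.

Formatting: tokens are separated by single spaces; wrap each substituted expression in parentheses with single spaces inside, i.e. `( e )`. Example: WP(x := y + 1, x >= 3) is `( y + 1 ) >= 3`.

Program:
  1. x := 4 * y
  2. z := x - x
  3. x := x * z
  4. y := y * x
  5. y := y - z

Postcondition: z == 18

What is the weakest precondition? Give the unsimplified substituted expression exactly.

Answer: ( ( 4 * y ) - ( 4 * y ) ) == 18

Derivation:
post: z == 18
stmt 5: y := y - z  -- replace 0 occurrence(s) of y with (y - z)
  => z == 18
stmt 4: y := y * x  -- replace 0 occurrence(s) of y with (y * x)
  => z == 18
stmt 3: x := x * z  -- replace 0 occurrence(s) of x with (x * z)
  => z == 18
stmt 2: z := x - x  -- replace 1 occurrence(s) of z with (x - x)
  => ( x - x ) == 18
stmt 1: x := 4 * y  -- replace 2 occurrence(s) of x with (4 * y)
  => ( ( 4 * y ) - ( 4 * y ) ) == 18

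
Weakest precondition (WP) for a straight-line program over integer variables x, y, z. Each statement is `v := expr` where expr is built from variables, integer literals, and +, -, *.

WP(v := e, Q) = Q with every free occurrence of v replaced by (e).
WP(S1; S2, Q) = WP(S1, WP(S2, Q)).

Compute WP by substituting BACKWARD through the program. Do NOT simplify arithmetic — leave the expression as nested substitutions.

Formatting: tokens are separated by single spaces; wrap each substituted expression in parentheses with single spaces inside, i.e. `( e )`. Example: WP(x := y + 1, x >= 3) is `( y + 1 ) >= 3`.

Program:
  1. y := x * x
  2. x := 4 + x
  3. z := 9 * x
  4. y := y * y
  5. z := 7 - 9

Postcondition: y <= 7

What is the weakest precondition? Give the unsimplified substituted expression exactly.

Answer: ( ( x * x ) * ( x * x ) ) <= 7

Derivation:
post: y <= 7
stmt 5: z := 7 - 9  -- replace 0 occurrence(s) of z with (7 - 9)
  => y <= 7
stmt 4: y := y * y  -- replace 1 occurrence(s) of y with (y * y)
  => ( y * y ) <= 7
stmt 3: z := 9 * x  -- replace 0 occurrence(s) of z with (9 * x)
  => ( y * y ) <= 7
stmt 2: x := 4 + x  -- replace 0 occurrence(s) of x with (4 + x)
  => ( y * y ) <= 7
stmt 1: y := x * x  -- replace 2 occurrence(s) of y with (x * x)
  => ( ( x * x ) * ( x * x ) ) <= 7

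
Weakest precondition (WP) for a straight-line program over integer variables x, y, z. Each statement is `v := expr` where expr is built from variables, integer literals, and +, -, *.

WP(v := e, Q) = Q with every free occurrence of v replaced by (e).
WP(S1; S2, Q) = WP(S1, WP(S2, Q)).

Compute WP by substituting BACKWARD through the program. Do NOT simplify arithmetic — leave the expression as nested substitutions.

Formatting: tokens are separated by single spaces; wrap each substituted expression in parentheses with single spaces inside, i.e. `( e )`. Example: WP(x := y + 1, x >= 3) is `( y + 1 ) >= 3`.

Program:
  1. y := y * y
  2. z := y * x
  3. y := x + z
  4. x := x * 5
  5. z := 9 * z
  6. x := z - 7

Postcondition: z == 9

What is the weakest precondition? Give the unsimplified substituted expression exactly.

post: z == 9
stmt 6: x := z - 7  -- replace 0 occurrence(s) of x with (z - 7)
  => z == 9
stmt 5: z := 9 * z  -- replace 1 occurrence(s) of z with (9 * z)
  => ( 9 * z ) == 9
stmt 4: x := x * 5  -- replace 0 occurrence(s) of x with (x * 5)
  => ( 9 * z ) == 9
stmt 3: y := x + z  -- replace 0 occurrence(s) of y with (x + z)
  => ( 9 * z ) == 9
stmt 2: z := y * x  -- replace 1 occurrence(s) of z with (y * x)
  => ( 9 * ( y * x ) ) == 9
stmt 1: y := y * y  -- replace 1 occurrence(s) of y with (y * y)
  => ( 9 * ( ( y * y ) * x ) ) == 9

Answer: ( 9 * ( ( y * y ) * x ) ) == 9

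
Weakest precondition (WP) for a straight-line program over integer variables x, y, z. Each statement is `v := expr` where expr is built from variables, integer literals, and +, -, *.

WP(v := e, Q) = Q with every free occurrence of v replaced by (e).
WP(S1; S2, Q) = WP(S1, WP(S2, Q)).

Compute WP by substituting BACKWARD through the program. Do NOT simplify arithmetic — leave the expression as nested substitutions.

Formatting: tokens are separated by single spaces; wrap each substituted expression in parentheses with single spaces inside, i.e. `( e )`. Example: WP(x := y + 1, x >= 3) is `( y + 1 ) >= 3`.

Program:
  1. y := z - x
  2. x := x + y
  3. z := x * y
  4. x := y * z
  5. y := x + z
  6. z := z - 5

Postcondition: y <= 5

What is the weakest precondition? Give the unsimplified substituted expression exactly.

Answer: ( ( ( z - x ) * ( ( x + ( z - x ) ) * ( z - x ) ) ) + ( ( x + ( z - x ) ) * ( z - x ) ) ) <= 5

Derivation:
post: y <= 5
stmt 6: z := z - 5  -- replace 0 occurrence(s) of z with (z - 5)
  => y <= 5
stmt 5: y := x + z  -- replace 1 occurrence(s) of y with (x + z)
  => ( x + z ) <= 5
stmt 4: x := y * z  -- replace 1 occurrence(s) of x with (y * z)
  => ( ( y * z ) + z ) <= 5
stmt 3: z := x * y  -- replace 2 occurrence(s) of z with (x * y)
  => ( ( y * ( x * y ) ) + ( x * y ) ) <= 5
stmt 2: x := x + y  -- replace 2 occurrence(s) of x with (x + y)
  => ( ( y * ( ( x + y ) * y ) ) + ( ( x + y ) * y ) ) <= 5
stmt 1: y := z - x  -- replace 5 occurrence(s) of y with (z - x)
  => ( ( ( z - x ) * ( ( x + ( z - x ) ) * ( z - x ) ) ) + ( ( x + ( z - x ) ) * ( z - x ) ) ) <= 5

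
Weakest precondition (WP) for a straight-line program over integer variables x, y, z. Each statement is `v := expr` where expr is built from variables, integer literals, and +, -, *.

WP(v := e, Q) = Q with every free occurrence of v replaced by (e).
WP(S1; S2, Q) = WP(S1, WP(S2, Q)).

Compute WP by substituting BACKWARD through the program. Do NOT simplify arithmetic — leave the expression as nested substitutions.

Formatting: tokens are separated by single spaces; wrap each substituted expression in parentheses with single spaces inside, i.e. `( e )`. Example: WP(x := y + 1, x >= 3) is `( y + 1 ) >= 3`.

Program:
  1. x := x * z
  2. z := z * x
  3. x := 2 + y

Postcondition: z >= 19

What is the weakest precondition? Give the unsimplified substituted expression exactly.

Answer: ( z * ( x * z ) ) >= 19

Derivation:
post: z >= 19
stmt 3: x := 2 + y  -- replace 0 occurrence(s) of x with (2 + y)
  => z >= 19
stmt 2: z := z * x  -- replace 1 occurrence(s) of z with (z * x)
  => ( z * x ) >= 19
stmt 1: x := x * z  -- replace 1 occurrence(s) of x with (x * z)
  => ( z * ( x * z ) ) >= 19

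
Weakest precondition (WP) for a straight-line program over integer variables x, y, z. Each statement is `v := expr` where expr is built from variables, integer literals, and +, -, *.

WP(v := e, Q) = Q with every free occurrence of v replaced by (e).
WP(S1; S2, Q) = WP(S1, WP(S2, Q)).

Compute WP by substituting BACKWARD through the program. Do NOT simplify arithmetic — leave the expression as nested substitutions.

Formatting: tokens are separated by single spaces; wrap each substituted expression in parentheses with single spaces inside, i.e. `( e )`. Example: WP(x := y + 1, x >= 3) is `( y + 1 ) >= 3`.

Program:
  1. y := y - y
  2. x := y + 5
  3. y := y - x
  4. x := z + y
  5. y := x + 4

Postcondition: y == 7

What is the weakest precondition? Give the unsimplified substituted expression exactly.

post: y == 7
stmt 5: y := x + 4  -- replace 1 occurrence(s) of y with (x + 4)
  => ( x + 4 ) == 7
stmt 4: x := z + y  -- replace 1 occurrence(s) of x with (z + y)
  => ( ( z + y ) + 4 ) == 7
stmt 3: y := y - x  -- replace 1 occurrence(s) of y with (y - x)
  => ( ( z + ( y - x ) ) + 4 ) == 7
stmt 2: x := y + 5  -- replace 1 occurrence(s) of x with (y + 5)
  => ( ( z + ( y - ( y + 5 ) ) ) + 4 ) == 7
stmt 1: y := y - y  -- replace 2 occurrence(s) of y with (y - y)
  => ( ( z + ( ( y - y ) - ( ( y - y ) + 5 ) ) ) + 4 ) == 7

Answer: ( ( z + ( ( y - y ) - ( ( y - y ) + 5 ) ) ) + 4 ) == 7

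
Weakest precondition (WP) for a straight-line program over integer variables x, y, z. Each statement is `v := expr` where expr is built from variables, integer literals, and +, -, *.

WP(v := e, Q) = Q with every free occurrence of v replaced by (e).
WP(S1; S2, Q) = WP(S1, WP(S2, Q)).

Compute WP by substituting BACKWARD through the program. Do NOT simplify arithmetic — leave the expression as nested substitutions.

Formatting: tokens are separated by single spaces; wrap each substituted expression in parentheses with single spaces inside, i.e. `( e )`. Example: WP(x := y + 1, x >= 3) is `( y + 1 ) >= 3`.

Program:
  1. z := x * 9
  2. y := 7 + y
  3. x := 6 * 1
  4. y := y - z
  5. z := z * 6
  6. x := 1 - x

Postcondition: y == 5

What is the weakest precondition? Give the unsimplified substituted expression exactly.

Answer: ( ( 7 + y ) - ( x * 9 ) ) == 5

Derivation:
post: y == 5
stmt 6: x := 1 - x  -- replace 0 occurrence(s) of x with (1 - x)
  => y == 5
stmt 5: z := z * 6  -- replace 0 occurrence(s) of z with (z * 6)
  => y == 5
stmt 4: y := y - z  -- replace 1 occurrence(s) of y with (y - z)
  => ( y - z ) == 5
stmt 3: x := 6 * 1  -- replace 0 occurrence(s) of x with (6 * 1)
  => ( y - z ) == 5
stmt 2: y := 7 + y  -- replace 1 occurrence(s) of y with (7 + y)
  => ( ( 7 + y ) - z ) == 5
stmt 1: z := x * 9  -- replace 1 occurrence(s) of z with (x * 9)
  => ( ( 7 + y ) - ( x * 9 ) ) == 5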